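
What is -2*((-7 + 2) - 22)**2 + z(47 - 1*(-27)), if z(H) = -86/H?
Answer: -53989/37 ≈ -1459.2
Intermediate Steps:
-2*((-7 + 2) - 22)**2 + z(47 - 1*(-27)) = -2*((-7 + 2) - 22)**2 - 86/(47 - 1*(-27)) = -2*(-5 - 22)**2 - 86/(47 + 27) = -2*(-27)**2 - 86/74 = -2*729 - 86*1/74 = -1458 - 43/37 = -53989/37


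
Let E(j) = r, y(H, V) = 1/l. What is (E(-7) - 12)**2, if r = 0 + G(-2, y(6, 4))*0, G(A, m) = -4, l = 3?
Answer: 144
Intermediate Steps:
y(H, V) = 1/3
r = 0 (r = 0 - 4*0 = 0 + 0 = 0)
E(j) = 0
(E(-7) - 12)**2 = (0 - 12)**2 = (-12)**2 = 144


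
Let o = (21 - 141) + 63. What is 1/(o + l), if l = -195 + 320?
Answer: 1/68 ≈ 0.014706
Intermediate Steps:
l = 125
o = -57 (o = -120 + 63 = -57)
1/(o + l) = 1/(-57 + 125) = 1/68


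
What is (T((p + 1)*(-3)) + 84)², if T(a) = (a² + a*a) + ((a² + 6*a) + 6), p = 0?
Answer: 9801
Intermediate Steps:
T(a) = 6 + 3*a² + 6*a (T(a) = (a² + a²) + (6 + a² + 6*a) = 2*a² + (6 + a² + 6*a) = 6 + 3*a² + 6*a)
(T((p + 1)*(-3)) + 84)² = ((6 + 3*((0 + 1)*(-3))² + 6*((0 + 1)*(-3))) + 84)² = ((6 + 3*(1*(-3))² + 6*(1*(-3))) + 84)² = ((6 + 3*(-3)² + 6*(-3)) + 84)² = ((6 + 3*9 - 18) + 84)² = ((6 + 27 - 18) + 84)² = (15 + 84)² = 99² = 9801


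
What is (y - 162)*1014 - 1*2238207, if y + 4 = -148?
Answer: -2556603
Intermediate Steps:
y = -152 (y = -4 - 148 = -152)
(y - 162)*1014 - 1*2238207 = (-152 - 162)*1014 - 1*2238207 = -314*1014 - 2238207 = -318396 - 2238207 = -2556603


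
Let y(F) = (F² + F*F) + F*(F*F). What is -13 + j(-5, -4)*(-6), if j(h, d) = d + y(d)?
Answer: 203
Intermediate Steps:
y(F) = F³ + 2*F² (y(F) = (F² + F²) + F*F² = 2*F² + F³ = F³ + 2*F²)
j(h, d) = d + d²*(2 + d)
-13 + j(-5, -4)*(-6) = -13 - 4*(1 - 4*(2 - 4))*(-6) = -13 - 4*(1 - 4*(-2))*(-6) = -13 - 4*(1 + 8)*(-6) = -13 - 4*9*(-6) = -13 - 36*(-6) = -13 + 216 = 203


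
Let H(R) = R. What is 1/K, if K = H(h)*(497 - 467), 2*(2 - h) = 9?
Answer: -1/75 ≈ -0.013333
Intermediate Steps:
h = -5/2 (h = 2 - ½*9 = 2 - 9/2 = -5/2 ≈ -2.5000)
K = -75 (K = -5*(497 - 467)/2 = -5/2*30 = -75)
1/K = 1/(-75) = -1/75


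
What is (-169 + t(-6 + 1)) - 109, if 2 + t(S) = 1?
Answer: -279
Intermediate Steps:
t(S) = -1 (t(S) = -2 + 1 = -1)
(-169 + t(-6 + 1)) - 109 = (-169 - 1) - 109 = -170 - 109 = -279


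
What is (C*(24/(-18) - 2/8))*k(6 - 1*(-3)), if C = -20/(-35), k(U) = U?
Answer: -57/7 ≈ -8.1429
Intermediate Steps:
C = 4/7 (C = -20*(-1/35) = 4/7 ≈ 0.57143)
(C*(24/(-18) - 2/8))*k(6 - 1*(-3)) = (4*(24/(-18) - 2/8)/7)*(6 - 1*(-3)) = (4*(24*(-1/18) - 2*1/8)/7)*(6 + 3) = (4*(-4/3 - 1/4)/7)*9 = ((4/7)*(-19/12))*9 = -19/21*9 = -57/7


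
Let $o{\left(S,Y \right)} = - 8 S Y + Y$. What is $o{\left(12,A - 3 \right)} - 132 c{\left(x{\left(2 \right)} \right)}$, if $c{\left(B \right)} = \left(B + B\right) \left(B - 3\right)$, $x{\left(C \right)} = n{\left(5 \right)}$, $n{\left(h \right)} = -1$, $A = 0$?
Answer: $-771$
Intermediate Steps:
$o{\left(S,Y \right)} = Y - 8 S Y$ ($o{\left(S,Y \right)} = - 8 S Y + Y = Y - 8 S Y$)
$x{\left(C \right)} = -1$
$c{\left(B \right)} = 2 B \left(-3 + B\right)$
$o{\left(12,A - 3 \right)} - 132 c{\left(x{\left(2 \right)} \right)} = \left(0 - 3\right) \left(1 - 96\right) - 132 \cdot 2 \left(-1\right) \left(-3 - 1\right) = \left(0 - 3\right) \left(1 - 96\right) - 132 \cdot 2 \left(-1\right) \left(-4\right) = \left(-3\right) \left(-95\right) - 1056 = 285 - 1056 = -771$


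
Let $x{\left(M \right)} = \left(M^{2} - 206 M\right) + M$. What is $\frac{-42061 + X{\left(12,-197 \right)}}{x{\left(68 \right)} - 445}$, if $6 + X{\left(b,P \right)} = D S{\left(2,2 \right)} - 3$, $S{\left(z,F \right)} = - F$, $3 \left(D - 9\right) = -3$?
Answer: $\frac{42086}{9761} \approx 4.3116$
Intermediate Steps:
$D = 8$ ($D = 9 + \frac{1}{3} \left(-3\right) = 9 - 1 = 8$)
$X{\left(b,P \right)} = -25$ ($X{\left(b,P \right)} = -6 + \left(8 \left(\left(-1\right) 2\right) - 3\right) = -6 + \left(8 \left(-2\right) - 3\right) = -6 - 19 = -25$)
$x{\left(M \right)} = M^{2} - 205 M$
$\frac{-42061 + X{\left(12,-197 \right)}}{x{\left(68 \right)} - 445} = \frac{-42061 - 25}{68 \left(-205 + 68\right) - 445} = - \frac{42086}{68 \left(-137\right) - 445} = - \frac{42086}{-9316 - 445} = - \frac{42086}{-9761} = \left(-42086\right) \left(- \frac{1}{9761}\right) = \frac{42086}{9761}$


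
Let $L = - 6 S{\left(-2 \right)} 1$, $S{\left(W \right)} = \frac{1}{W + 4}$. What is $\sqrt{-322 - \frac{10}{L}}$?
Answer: $\frac{2 i \sqrt{717}}{3} \approx 17.851 i$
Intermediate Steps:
$S{\left(W \right)} = \frac{1}{4 + W}$
$L = -3$ ($L = - \frac{6}{4 - 2} \cdot 1 = - \frac{6}{2} \cdot 1 = \left(-6\right) \frac{1}{2} \cdot 1 = \left(-3\right) 1 = -3$)
$\sqrt{-322 - \frac{10}{L}} = \sqrt{-322 - \frac{10}{-3}} = \sqrt{-322 - - \frac{10}{3}} = \sqrt{-322 + \frac{10}{3}} = \sqrt{- \frac{956}{3}} = \frac{2 i \sqrt{717}}{3}$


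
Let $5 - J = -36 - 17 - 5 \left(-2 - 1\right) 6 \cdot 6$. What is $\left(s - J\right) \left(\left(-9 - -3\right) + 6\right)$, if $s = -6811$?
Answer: $0$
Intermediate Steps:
$J = 9221$ ($J = 5 - \left(-36 - 17 - 5 \left(-2 - 1\right) 6 \cdot 6\right) = 5 - \left(-36 - 17 - 5 \left(\left(-3\right) 6\right) 6\right) = 5 - \left(-36 - 17 \left(-5\right) \left(-18\right) 6\right) = 5 - \left(-36 - 17 \cdot 90 \cdot 6\right) = 5 - \left(-36 - 9180\right) = 5 - -9216 = 5 + 9216 = 9221$)
$\left(s - J\right) \left(\left(-9 - -3\right) + 6\right) = \left(-6811 - 9221\right) \left(\left(-9 - -3\right) + 6\right) = \left(-6811 - 9221\right) \left(\left(-9 + 3\right) + 6\right) = - 16032 \left(-6 + 6\right) = \left(-16032\right) 0 = 0$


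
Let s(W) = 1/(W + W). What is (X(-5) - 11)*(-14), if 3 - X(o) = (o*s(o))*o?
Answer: 77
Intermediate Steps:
s(W) = 1/(2*W)
X(o) = 3 - o/2 (X(o) = 3 - o*(1/(2*o))*o = 3 - o/2)
(X(-5) - 11)*(-14) = ((3 - ½*(-5)) - 11)*(-14) = ((3 + 5/2) - 11)*(-14) = (11/2 - 11)*(-14) = -11/2*(-14) = 77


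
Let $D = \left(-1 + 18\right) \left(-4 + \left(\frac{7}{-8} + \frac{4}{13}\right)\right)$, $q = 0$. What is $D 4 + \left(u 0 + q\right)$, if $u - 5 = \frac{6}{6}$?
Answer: $- \frac{8075}{26} \approx -310.58$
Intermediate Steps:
$u = 6$ ($u = 5 + \frac{6}{6} = 5 + 6 \cdot \frac{1}{6} = 5 + 1 = 6$)
$D = - \frac{8075}{104}$ ($D = 17 \left(-4 + \left(7 \left(- \frac{1}{8}\right) + 4 \cdot \frac{1}{13}\right)\right) = 17 \left(-4 + \left(- \frac{7}{8} + \frac{4}{13}\right)\right) = 17 \left(-4 - \frac{59}{104}\right) = 17 \left(- \frac{475}{104}\right) = - \frac{8075}{104} \approx -77.644$)
$D 4 + \left(u 0 + q\right) = \left(- \frac{8075}{104}\right) 4 + \left(6 \cdot 0 + 0\right) = - \frac{8075}{26} + \left(0 + 0\right) = - \frac{8075}{26} + 0 = - \frac{8075}{26}$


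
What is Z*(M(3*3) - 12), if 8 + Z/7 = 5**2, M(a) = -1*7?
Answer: -2261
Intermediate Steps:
M(a) = -7
Z = 119 (Z = -56 + 7*5**2 = -56 + 7*25 = -56 + 175 = 119)
Z*(M(3*3) - 12) = 119*(-7 - 12) = 119*(-19) = -2261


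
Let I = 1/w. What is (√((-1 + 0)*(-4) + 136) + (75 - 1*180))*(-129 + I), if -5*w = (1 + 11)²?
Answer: 650335/48 - 18581*√35/72 ≈ 12022.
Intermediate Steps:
w = -144/5 (w = -(1 + 11)²/5 = -⅕*12² = -⅕*144 = -144/5 ≈ -28.800)
I = -5/144 (I = 1/(-144/5) = -5/144 ≈ -0.034722)
(√((-1 + 0)*(-4) + 136) + (75 - 1*180))*(-129 + I) = (√((-1 + 0)*(-4) + 136) + (75 - 1*180))*(-129 - 5/144) = (√(-1*(-4) + 136) + (75 - 180))*(-18581/144) = (√(4 + 136) - 105)*(-18581/144) = (√140 - 105)*(-18581/144) = (2*√35 - 105)*(-18581/144) = (-105 + 2*√35)*(-18581/144) = 650335/48 - 18581*√35/72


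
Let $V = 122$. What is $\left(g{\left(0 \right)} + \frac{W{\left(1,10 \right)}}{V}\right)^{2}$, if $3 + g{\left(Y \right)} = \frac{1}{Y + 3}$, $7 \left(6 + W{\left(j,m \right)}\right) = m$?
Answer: $\frac{11999296}{1640961} \approx 7.3124$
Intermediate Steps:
$W{\left(j,m \right)} = -6 + \frac{m}{7}$
$g{\left(Y \right)} = -3 + \frac{1}{3 + Y}$ ($g{\left(Y \right)} = -3 + \frac{1}{Y + 3} = -3 + \frac{1}{3 + Y}$)
$\left(g{\left(0 \right)} + \frac{W{\left(1,10 \right)}}{V}\right)^{2} = \left(\frac{-8 - 0}{3 + 0} + \frac{-6 + \frac{1}{7} \cdot 10}{122}\right)^{2} = \left(\frac{-8 + 0}{3} + \left(-6 + \frac{10}{7}\right) \frac{1}{122}\right)^{2} = \left(\frac{1}{3} \left(-8\right) - \frac{16}{427}\right)^{2} = \left(- \frac{8}{3} - \frac{16}{427}\right)^{2} = \left(- \frac{3464}{1281}\right)^{2} = \frac{11999296}{1640961}$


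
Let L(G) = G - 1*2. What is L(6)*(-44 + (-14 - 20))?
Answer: -312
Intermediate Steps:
L(G) = -2 + G (L(G) = G - 2 = -2 + G)
L(6)*(-44 + (-14 - 20)) = (-2 + 6)*(-44 + (-14 - 20)) = 4*(-44 - 34) = 4*(-78) = -312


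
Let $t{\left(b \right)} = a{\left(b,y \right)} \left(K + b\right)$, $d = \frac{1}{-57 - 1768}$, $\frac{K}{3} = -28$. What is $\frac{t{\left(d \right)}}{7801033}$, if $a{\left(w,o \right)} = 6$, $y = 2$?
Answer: $- \frac{919806}{14236885225} \approx -6.4607 \cdot 10^{-5}$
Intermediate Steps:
$K = -84$ ($K = 3 \left(-28\right) = -84$)
$d = - \frac{1}{1825}$ ($d = \frac{1}{-1825} = - \frac{1}{1825} \approx -0.00054795$)
$t{\left(b \right)} = -504 + 6 b$ ($t{\left(b \right)} = 6 \left(-84 + b\right) = -504 + 6 b$)
$\frac{t{\left(d \right)}}{7801033} = \frac{-504 + 6 \left(- \frac{1}{1825}\right)}{7801033} = \left(-504 - \frac{6}{1825}\right) \frac{1}{7801033} = \left(- \frac{919806}{1825}\right) \frac{1}{7801033} = - \frac{919806}{14236885225}$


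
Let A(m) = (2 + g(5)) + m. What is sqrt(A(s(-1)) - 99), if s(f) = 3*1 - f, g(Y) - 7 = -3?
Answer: I*sqrt(89) ≈ 9.434*I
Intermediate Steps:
g(Y) = 4 (g(Y) = 7 - 3 = 4)
s(f) = 3 - f
A(m) = 6 + m (A(m) = (2 + 4) + m = 6 + m)
sqrt(A(s(-1)) - 99) = sqrt((6 + (3 - 1*(-1))) - 99) = sqrt((6 + (3 + 1)) - 99) = sqrt((6 + 4) - 99) = sqrt(10 - 99) = sqrt(-89) = I*sqrt(89)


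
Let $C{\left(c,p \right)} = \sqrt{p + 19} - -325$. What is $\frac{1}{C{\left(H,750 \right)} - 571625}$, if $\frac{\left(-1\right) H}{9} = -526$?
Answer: $- \frac{571300}{326383689231} - \frac{\sqrt{769}}{326383689231} \approx -1.7505 \cdot 10^{-6}$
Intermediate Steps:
$H = 4734$ ($H = \left(-9\right) \left(-526\right) = 4734$)
$C{\left(c,p \right)} = 325 + \sqrt{19 + p}$ ($C{\left(c,p \right)} = \sqrt{19 + p} + 325 = 325 + \sqrt{19 + p}$)
$\frac{1}{C{\left(H,750 \right)} - 571625} = \frac{1}{\left(325 + \sqrt{19 + 750}\right) - 571625} = \frac{1}{\left(325 + \sqrt{769}\right) - 571625} = \frac{1}{-571300 + \sqrt{769}}$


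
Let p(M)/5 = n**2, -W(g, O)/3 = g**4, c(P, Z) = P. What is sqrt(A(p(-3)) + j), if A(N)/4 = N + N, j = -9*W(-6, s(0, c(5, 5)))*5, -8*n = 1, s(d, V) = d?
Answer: 7*sqrt(57130)/4 ≈ 418.28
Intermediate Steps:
n = -1/8 (n = -1/8*1 = -1/8 ≈ -0.12500)
W(g, O) = -3*g**4
j = 174960 (j = -(-27)*(-6)**4*5 = -(-27)*1296*5 = -9*(-3888)*5 = 34992*5 = 174960)
p(M) = 5/64 (p(M) = 5*(-1/8)**2 = 5*(1/64) = 5/64)
A(N) = 8*N (A(N) = 4*(N + N) = 4*(2*N) = 8*N)
sqrt(A(p(-3)) + j) = sqrt(8*(5/64) + 174960) = sqrt(5/8 + 174960) = sqrt(1399685/8) = 7*sqrt(57130)/4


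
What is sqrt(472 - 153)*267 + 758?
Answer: 758 + 267*sqrt(319) ≈ 5526.8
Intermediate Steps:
sqrt(472 - 153)*267 + 758 = sqrt(319)*267 + 758 = 267*sqrt(319) + 758 = 758 + 267*sqrt(319)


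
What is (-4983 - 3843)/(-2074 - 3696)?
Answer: 4413/2885 ≈ 1.5296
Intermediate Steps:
(-4983 - 3843)/(-2074 - 3696) = -8826/(-5770) = -8826*(-1/5770) = 4413/2885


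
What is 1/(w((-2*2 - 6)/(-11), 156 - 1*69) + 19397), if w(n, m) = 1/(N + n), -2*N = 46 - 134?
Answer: 494/9582129 ≈ 5.1554e-5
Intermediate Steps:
N = 44 (N = -(46 - 134)/2 = -½*(-88) = 44)
w(n, m) = 1/(44 + n)
1/(w((-2*2 - 6)/(-11), 156 - 1*69) + 19397) = 1/(1/(44 + (-2*2 - 6)/(-11)) + 19397) = 1/(1/(44 + (-4 - 6)*(-1/11)) + 19397) = 1/(1/(44 - 10*(-1/11)) + 19397) = 1/(1/(44 + 10/11) + 19397) = 1/(1/(494/11) + 19397) = 1/(11/494 + 19397) = 1/(9582129/494) = 494/9582129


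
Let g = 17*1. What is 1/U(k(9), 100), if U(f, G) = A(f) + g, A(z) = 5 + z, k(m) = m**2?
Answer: 1/103 ≈ 0.0097087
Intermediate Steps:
g = 17
U(f, G) = 22 + f (U(f, G) = (5 + f) + 17 = 22 + f)
1/U(k(9), 100) = 1/(22 + 9**2) = 1/(22 + 81) = 1/103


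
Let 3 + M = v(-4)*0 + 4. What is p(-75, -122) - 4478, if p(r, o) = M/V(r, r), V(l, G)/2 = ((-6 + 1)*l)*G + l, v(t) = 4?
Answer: -252559201/56400 ≈ -4478.0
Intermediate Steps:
V(l, G) = 2*l - 10*G*l (V(l, G) = 2*(((-6 + 1)*l)*G + l) = 2*((-5*l)*G + l) = 2*(-5*G*l + l) = 2*(l - 5*G*l) = 2*l - 10*G*l)
M = 1 (M = -3 + (4*0 + 4) = -3 + (0 + 4) = -3 + 4 = 1)
p(r, o) = 1/(2*r*(1 - 5*r))
p(-75, -122) - 4478 = -½/(-75*(-1 + 5*(-75))) - 4478 = -½*(-1/75)/(-1 - 375) - 4478 = -½*(-1/75)/(-376) - 4478 = -½*(-1/75)*(-1/376) - 4478 = -1/56400 - 4478 = -252559201/56400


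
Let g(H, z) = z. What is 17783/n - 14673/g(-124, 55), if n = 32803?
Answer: -480340354/1804165 ≈ -266.24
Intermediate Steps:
17783/n - 14673/g(-124, 55) = 17783/32803 - 14673/55 = -480340354/1804165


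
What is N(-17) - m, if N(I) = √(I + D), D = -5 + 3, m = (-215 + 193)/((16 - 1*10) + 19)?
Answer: 22/25 + I*√19 ≈ 0.88 + 4.3589*I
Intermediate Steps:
m = -22/25 (m = -22/((16 - 10) + 19) = -22/(6 + 19) = -22/25 ≈ -0.88000)
D = -2
N(I) = √(-2 + I) (N(I) = √(I - 2) = √(-2 + I))
N(-17) - m = √(-2 - 17) - 1*(-22/25) = √(-19) + 22/25 = I*√19 + 22/25 = 22/25 + I*√19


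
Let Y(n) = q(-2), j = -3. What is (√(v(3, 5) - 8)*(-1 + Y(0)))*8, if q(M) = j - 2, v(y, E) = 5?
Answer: -48*I*√3 ≈ -83.138*I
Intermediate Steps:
q(M) = -5 (q(M) = -3 - 2 = -5)
Y(n) = -5
(√(v(3, 5) - 8)*(-1 + Y(0)))*8 = (√(5 - 8)*(-1 - 5))*8 = (√(-3)*(-6))*8 = ((I*√3)*(-6))*8 = -6*I*√3*8 = -48*I*√3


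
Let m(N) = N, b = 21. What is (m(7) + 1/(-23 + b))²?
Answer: 169/4 ≈ 42.250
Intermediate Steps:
(m(7) + 1/(-23 + b))² = (7 + 1/(-23 + 21))² = (7 + 1/(-2))² = (7 - ½)² = (13/2)² = 169/4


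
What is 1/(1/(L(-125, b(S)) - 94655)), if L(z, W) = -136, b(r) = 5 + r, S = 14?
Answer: -94791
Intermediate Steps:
1/(1/(L(-125, b(S)) - 94655)) = 1/(1/(-136 - 94655)) = 1/(1/(-94791)) = 1/(-1/94791) = -94791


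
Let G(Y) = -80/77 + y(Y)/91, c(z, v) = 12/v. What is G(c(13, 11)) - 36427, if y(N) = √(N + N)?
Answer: -2804959/77 + 2*√66/1001 ≈ -36428.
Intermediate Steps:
y(N) = √2*√N (y(N) = √(2*N) = √2*√N)
G(Y) = -80/77 + √2*√Y/91 (G(Y) = -80/77 + (√2*√Y)/91 = -80*1/77 + (√2*√Y)*(1/91) = -80/77 + √2*√Y/91)
G(c(13, 11)) - 36427 = (-80/77 + √2*√(12/11)/91) - 36427 = (-80/77 + √2*(2*√33/11)/91) - 36427 = (-80/77 + 2*√66/1001) - 36427 = -2804959/77 + 2*√66/1001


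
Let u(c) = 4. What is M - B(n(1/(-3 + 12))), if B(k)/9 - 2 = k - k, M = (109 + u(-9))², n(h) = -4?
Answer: 12751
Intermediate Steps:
M = 12769 (M = (109 + 4)² = 113² = 12769)
B(k) = 18 (B(k) = 18 + 9*(k - k) = 18 + 9*0 = 18 + 0 = 18)
M - B(n(1/(-3 + 12))) = 12769 - 1*18 = 12769 - 18 = 12751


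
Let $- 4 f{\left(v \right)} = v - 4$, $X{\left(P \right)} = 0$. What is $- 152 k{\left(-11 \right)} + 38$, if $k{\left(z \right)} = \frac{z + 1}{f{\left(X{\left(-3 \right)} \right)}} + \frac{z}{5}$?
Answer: $\frac{9462}{5} \approx 1892.4$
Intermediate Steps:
$f{\left(v \right)} = 1 - \frac{v}{4}$ ($f{\left(v \right)} = - \frac{v - 4}{4} = - \frac{-4 + v}{4} = 1 - \frac{v}{4}$)
$k{\left(z \right)} = 1 + \frac{6 z}{5}$ ($k{\left(z \right)} = \frac{z + 1}{1 - 0} + \frac{z}{5} = \frac{1 + z}{1 + 0} + z \frac{1}{5} = \frac{1 + z}{1} + \frac{z}{5} = \left(1 + z\right) 1 + \frac{z}{5} = \left(1 + z\right) + \frac{z}{5} = 1 + \frac{6 z}{5}$)
$- 152 k{\left(-11 \right)} + 38 = - 152 \left(1 + \frac{6}{5} \left(-11\right)\right) + 38 = - 152 \left(1 - \frac{66}{5}\right) + 38 = \left(-152\right) \left(- \frac{61}{5}\right) + 38 = \frac{9272}{5} + 38 = \frac{9462}{5}$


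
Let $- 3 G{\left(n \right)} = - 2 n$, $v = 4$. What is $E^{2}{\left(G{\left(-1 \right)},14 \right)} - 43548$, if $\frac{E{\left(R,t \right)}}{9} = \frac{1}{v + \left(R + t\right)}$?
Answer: $- \frac{117753063}{2704} \approx -43548.0$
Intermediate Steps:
$G{\left(n \right)} = \frac{2 n}{3}$ ($G{\left(n \right)} = - \frac{\left(-2\right) n}{3} = \frac{2 n}{3}$)
$E{\left(R,t \right)} = \frac{9}{4 + R + t}$ ($E{\left(R,t \right)} = \frac{9}{4 + \left(R + t\right)} = \frac{9}{4 + R + t}$)
$E^{2}{\left(G{\left(-1 \right)},14 \right)} - 43548 = \left(\frac{9}{4 + \frac{2}{3} \left(-1\right) + 14}\right)^{2} - 43548 = \left(\frac{9}{4 - \frac{2}{3} + 14}\right)^{2} - 43548 = \left(\frac{9}{\frac{52}{3}}\right)^{2} - 43548 = \left(9 \cdot \frac{3}{52}\right)^{2} - 43548 = \left(\frac{27}{52}\right)^{2} - 43548 = \frac{729}{2704} - 43548 = - \frac{117753063}{2704}$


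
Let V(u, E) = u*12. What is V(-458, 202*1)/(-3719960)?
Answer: 687/464995 ≈ 0.0014774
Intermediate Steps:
V(u, E) = 12*u
V(-458, 202*1)/(-3719960) = (12*(-458))/(-3719960) = -5496*(-1/3719960) = 687/464995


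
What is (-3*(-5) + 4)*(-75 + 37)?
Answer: -722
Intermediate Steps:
(-3*(-5) + 4)*(-75 + 37) = (15 + 4)*(-38) = 19*(-38) = -722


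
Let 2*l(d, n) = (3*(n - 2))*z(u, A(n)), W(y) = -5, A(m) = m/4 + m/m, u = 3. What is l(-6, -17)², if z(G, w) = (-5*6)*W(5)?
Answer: 18275625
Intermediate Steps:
A(m) = 1 + m/4 (A(m) = m*(¼) + 1 = m/4 + 1 = 1 + m/4)
z(G, w) = 150 (z(G, w) = -5*6*(-5) = -30*(-5) = 150)
l(d, n) = -450 + 225*n (l(d, n) = ((3*(n - 2))*150)/2 = ((3*(-2 + n))*150)/2 = ((-6 + 3*n)*150)/2 = (-900 + 450*n)/2 = -450 + 225*n)
l(-6, -17)² = (-450 + 225*(-17))² = (-450 - 3825)² = (-4275)² = 18275625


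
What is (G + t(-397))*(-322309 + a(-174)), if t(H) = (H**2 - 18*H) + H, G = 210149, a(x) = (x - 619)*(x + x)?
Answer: -17356526915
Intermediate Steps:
a(x) = 2*x*(-619 + x) (a(x) = (-619 + x)*(2*x) = 2*x*(-619 + x))
t(H) = H**2 - 17*H
(G + t(-397))*(-322309 + a(-174)) = (210149 - 397*(-17 - 397))*(-322309 + 2*(-174)*(-619 - 174)) = (210149 - 397*(-414))*(-322309 + 2*(-174)*(-793)) = (210149 + 164358)*(-322309 + 275964) = 374507*(-46345) = -17356526915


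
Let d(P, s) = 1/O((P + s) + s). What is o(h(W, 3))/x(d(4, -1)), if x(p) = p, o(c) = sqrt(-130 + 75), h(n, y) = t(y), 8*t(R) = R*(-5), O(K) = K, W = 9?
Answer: 2*I*sqrt(55) ≈ 14.832*I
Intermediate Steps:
t(R) = -5*R/8 (t(R) = (R*(-5))/8 = (-5*R)/8 = -5*R/8)
d(P, s) = 1/(P + 2*s) (d(P, s) = 1/((P + s) + s) = 1/(P + 2*s))
h(n, y) = -5*y/8
o(c) = I*sqrt(55) (o(c) = sqrt(-55) = I*sqrt(55))
o(h(W, 3))/x(d(4, -1)) = (I*sqrt(55))/(1/(4 + 2*(-1))) = (I*sqrt(55))/(1/(4 - 2)) = (I*sqrt(55))/(1/2) = (I*sqrt(55))*2 = 2*I*sqrt(55)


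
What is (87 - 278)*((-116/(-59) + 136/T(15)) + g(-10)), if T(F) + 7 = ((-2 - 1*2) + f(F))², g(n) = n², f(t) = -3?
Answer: -24896468/1239 ≈ -20094.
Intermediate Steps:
T(F) = 42 (T(F) = -7 + ((-2 - 1*2) - 3)² = -7 + ((-2 - 2) - 3)² = -7 + (-4 - 3)² = -7 + (-7)² = -7 + 49 = 42)
(87 - 278)*((-116/(-59) + 136/T(15)) + g(-10)) = (87 - 278)*((-116/(-59) + 136/42) + (-10)²) = -191*((-116*(-1/59) + 136*(1/42)) + 100) = -191*((116/59 + 68/21) + 100) = -191*(6448/1239 + 100) = -191*130348/1239 = -24896468/1239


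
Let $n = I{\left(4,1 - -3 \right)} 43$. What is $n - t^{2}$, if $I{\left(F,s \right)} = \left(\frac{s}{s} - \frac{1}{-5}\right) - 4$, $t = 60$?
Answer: $- \frac{18602}{5} \approx -3720.4$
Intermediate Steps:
$I{\left(F,s \right)} = - \frac{14}{5}$ ($I{\left(F,s \right)} = \left(1 - - \frac{1}{5}\right) - 4 = \left(1 + \frac{1}{5}\right) - 4 = \frac{6}{5} - 4 = - \frac{14}{5}$)
$n = - \frac{602}{5}$ ($n = \left(- \frac{14}{5}\right) 43 = - \frac{602}{5} \approx -120.4$)
$n - t^{2} = - \frac{602}{5} - 60^{2} = - \frac{602}{5} - 3600 = - \frac{18602}{5}$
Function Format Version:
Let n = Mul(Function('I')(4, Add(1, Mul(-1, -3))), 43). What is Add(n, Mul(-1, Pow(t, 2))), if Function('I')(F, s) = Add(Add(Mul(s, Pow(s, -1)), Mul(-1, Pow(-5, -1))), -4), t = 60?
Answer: Rational(-18602, 5) ≈ -3720.4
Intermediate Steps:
Function('I')(F, s) = Rational(-14, 5) (Function('I')(F, s) = Add(Add(1, Mul(-1, Rational(-1, 5))), -4) = Add(Add(1, Rational(1, 5)), -4) = Add(Rational(6, 5), -4) = Rational(-14, 5))
n = Rational(-602, 5) (n = Mul(Rational(-14, 5), 43) = Rational(-602, 5) ≈ -120.40)
Add(n, Mul(-1, Pow(t, 2))) = Add(Rational(-602, 5), Mul(-1, Pow(60, 2))) = Add(Rational(-602, 5), Mul(-1, 3600)) = Add(Rational(-602, 5), -3600) = Rational(-18602, 5)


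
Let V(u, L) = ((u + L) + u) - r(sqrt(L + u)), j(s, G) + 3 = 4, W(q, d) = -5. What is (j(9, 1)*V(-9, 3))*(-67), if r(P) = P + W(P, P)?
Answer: 670 + 67*I*sqrt(6) ≈ 670.0 + 164.12*I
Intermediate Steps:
j(s, G) = 1 (j(s, G) = -3 + 4 = 1)
r(P) = -5 + P (r(P) = P - 5 = -5 + P)
V(u, L) = 5 + L - sqrt(L + u) + 2*u (V(u, L) = ((u + L) + u) - (-5 + sqrt(L + u)) = ((L + u) + u) + (5 - sqrt(L + u)) = (L + 2*u) + (5 - sqrt(L + u)) = 5 + L - sqrt(L + u) + 2*u)
(j(9, 1)*V(-9, 3))*(-67) = (1*(5 + 3 - sqrt(3 - 9) + 2*(-9)))*(-67) = (1*(5 + 3 - sqrt(-6) - 18))*(-67) = (1*(5 + 3 - I*sqrt(6) - 18))*(-67) = (1*(-10 - I*sqrt(6)))*(-67) = (-10 - I*sqrt(6))*(-67) = 670 + 67*I*sqrt(6)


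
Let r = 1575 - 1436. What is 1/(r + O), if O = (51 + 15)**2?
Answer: 1/4495 ≈ 0.00022247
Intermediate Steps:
O = 4356 (O = 66**2 = 4356)
r = 139
1/(r + O) = 1/(139 + 4356) = 1/4495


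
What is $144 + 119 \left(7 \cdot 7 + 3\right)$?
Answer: $6332$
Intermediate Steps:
$144 + 119 \left(7 \cdot 7 + 3\right) = 144 + 119 \left(49 + 3\right) = 144 + 119 \cdot 52 = 144 + 6188 = 6332$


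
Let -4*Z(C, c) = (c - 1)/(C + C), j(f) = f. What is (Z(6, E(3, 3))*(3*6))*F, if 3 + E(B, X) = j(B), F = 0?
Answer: 0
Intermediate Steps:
E(B, X) = -3 + B
Z(C, c) = -(-1 + c)/(8*C) (Z(C, c) = -(c - 1)/(4*(C + C)) = -(-1 + c)/(4*(2*C)) = -(-1 + c)*1/(2*C)/4 = -(-1 + c)/(8*C))
(Z(6, E(3, 3))*(3*6))*F = (((⅛)*(1 - (-3 + 3))/6)*(3*6))*0 = (((⅛)*(⅙)*(1 - 1*0))*18)*0 = (((⅛)*(⅙)*(1 + 0))*18)*0 = (((⅛)*(⅙)*1)*18)*0 = ((1/48)*18)*0 = (3/8)*0 = 0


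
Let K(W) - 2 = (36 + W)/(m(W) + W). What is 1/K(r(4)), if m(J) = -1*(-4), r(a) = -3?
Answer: 1/35 ≈ 0.028571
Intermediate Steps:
m(J) = 4
K(W) = 2 + (36 + W)/(4 + W)
1/K(r(4)) = 1/((44 + 3*(-3))/(4 - 3)) = 1/((44 - 9)/1) = 1/(1*35) = 1/35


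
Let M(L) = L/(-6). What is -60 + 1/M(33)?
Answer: -662/11 ≈ -60.182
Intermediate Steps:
M(L) = -L/6 (M(L) = L*(-⅙) = -L/6)
-60 + 1/M(33) = -60 + 1/(-⅙*33) = -60 + 1/(-11/2) = -60 - 2/11 = -662/11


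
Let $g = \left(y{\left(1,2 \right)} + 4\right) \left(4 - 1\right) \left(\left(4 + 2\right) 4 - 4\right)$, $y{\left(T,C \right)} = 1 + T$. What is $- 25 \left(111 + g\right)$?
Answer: $-11775$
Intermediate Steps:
$g = 360$ ($g = \left(\left(1 + 1\right) + 4\right) \left(4 - 1\right) \left(\left(4 + 2\right) 4 - 4\right) = \left(2 + 4\right) 3 \left(6 \cdot 4 - 4\right) = 6 \cdot 3 \left(24 - 4\right) = 6 \cdot 3 \cdot 20 = 6 \cdot 60 = 360$)
$- 25 \left(111 + g\right) = - 25 \left(111 + 360\right) = \left(-25\right) 471 = -11775$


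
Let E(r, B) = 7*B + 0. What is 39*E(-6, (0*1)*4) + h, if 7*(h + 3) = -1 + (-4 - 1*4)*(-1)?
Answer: -2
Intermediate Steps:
E(r, B) = 7*B
h = -2 (h = -3 + (-1 + (-4 - 1*4)*(-1))/7 = -3 + (-1 + (-4 - 4)*(-1))/7 = -3 + (-1 - 8*(-1))/7 = -3 + (-1 + 8)/7 = -3 + (⅐)*7 = -3 + 1 = -2)
39*E(-6, (0*1)*4) + h = 39*(7*((0*1)*4)) - 2 = 39*(7*(0*4)) - 2 = 39*(7*0) - 2 = 39*0 - 2 = 0 - 2 = -2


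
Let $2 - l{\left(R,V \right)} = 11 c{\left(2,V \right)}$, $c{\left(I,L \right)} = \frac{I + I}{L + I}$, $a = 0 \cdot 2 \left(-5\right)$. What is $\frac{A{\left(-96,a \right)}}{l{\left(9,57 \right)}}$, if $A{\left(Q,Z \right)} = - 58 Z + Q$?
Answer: $- \frac{2832}{37} \approx -76.541$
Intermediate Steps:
$a = 0$ ($a = 0 \left(-5\right) = 0$)
$A{\left(Q,Z \right)} = Q - 58 Z$
$c{\left(I,L \right)} = \frac{2 I}{I + L}$
$l{\left(R,V \right)} = 2 - \frac{44}{2 + V}$ ($l{\left(R,V \right)} = 2 - 11 \cdot 2 \cdot 2 \frac{1}{2 + V} = 2 - 11 \frac{4}{2 + V} = 2 - \frac{44}{2 + V}$)
$\frac{A{\left(-96,a \right)}}{l{\left(9,57 \right)}} = \frac{-96 - 0}{2 \frac{1}{2 + 57} \left(-20 + 57\right)} = \frac{-96 + 0}{2 \cdot \frac{1}{59} \cdot 37} = - \frac{96}{2 \cdot \frac{1}{59} \cdot 37} = - \frac{96}{\frac{74}{59}} = \left(-96\right) \frac{59}{74} = - \frac{2832}{37}$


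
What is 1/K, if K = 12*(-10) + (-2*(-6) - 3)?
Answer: -1/111 ≈ -0.0090090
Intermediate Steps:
K = -111 (K = -120 + (12 - 3) = -120 + 9 = -111)
1/K = 1/(-111) = -1/111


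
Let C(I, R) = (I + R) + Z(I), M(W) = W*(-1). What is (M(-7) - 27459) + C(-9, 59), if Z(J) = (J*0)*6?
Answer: -27402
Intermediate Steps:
Z(J) = 0 (Z(J) = 0*6 = 0)
M(W) = -W
C(I, R) = I + R (C(I, R) = (I + R) + 0 = I + R)
(M(-7) - 27459) + C(-9, 59) = (-1*(-7) - 27459) + (-9 + 59) = (7 - 27459) + 50 = -27452 + 50 = -27402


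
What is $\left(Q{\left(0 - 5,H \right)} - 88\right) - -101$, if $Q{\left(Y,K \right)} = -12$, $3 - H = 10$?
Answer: $1$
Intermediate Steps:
$H = -7$ ($H = 3 - 10 = -7$)
$\left(Q{\left(0 - 5,H \right)} - 88\right) - -101 = \left(-12 - 88\right) - -101 = -100 + 101 = 1$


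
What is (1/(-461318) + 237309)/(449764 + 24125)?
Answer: 3774997009/7538397438 ≈ 0.50077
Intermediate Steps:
(1/(-461318) + 237309)/(449764 + 24125) = (-1/461318 + 237309)/473889 = (109474913261/461318)*(1/473889) = 3774997009/7538397438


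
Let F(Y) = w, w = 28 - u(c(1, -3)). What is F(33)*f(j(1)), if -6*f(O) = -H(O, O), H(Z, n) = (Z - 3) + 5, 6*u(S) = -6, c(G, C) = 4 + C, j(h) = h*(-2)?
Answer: 0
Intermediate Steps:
j(h) = -2*h
u(S) = -1 (u(S) = (⅙)*(-6) = -1)
w = 29 (w = 28 - 1*(-1) = 28 + 1 = 29)
F(Y) = 29
H(Z, n) = 2 + Z (H(Z, n) = (-3 + Z) + 5 = 2 + Z)
f(O) = ⅓ + O/6 (f(O) = -(-1)*(2 + O)/6 = -(-2 - O)/6 = ⅓ + O/6)
F(33)*f(j(1)) = 29*(⅓ + (-2*1)/6) = 29*(⅓ + (⅙)*(-2)) = 29*(⅓ - ⅓) = 29*0 = 0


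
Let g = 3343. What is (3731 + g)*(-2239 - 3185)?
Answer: -38369376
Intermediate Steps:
(3731 + g)*(-2239 - 3185) = (3731 + 3343)*(-2239 - 3185) = 7074*(-5424) = -38369376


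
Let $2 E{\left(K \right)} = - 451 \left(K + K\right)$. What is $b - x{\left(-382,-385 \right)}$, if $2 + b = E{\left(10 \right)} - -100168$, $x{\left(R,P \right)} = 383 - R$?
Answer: $94891$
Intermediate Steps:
$E{\left(K \right)} = - 451 K$ ($E{\left(K \right)} = \frac{\left(-451\right) \left(K + K\right)}{2} = \frac{\left(-451\right) 2 K}{2} = \frac{\left(-902\right) K}{2} = - 451 K$)
$b = 95656$ ($b = -2 - -95658 = -2 + \left(-4510 + 100168\right) = -2 + 95658 = 95656$)
$b - x{\left(-382,-385 \right)} = 95656 - \left(383 - -382\right) = 95656 - \left(383 + 382\right) = 95656 - 765 = 94891$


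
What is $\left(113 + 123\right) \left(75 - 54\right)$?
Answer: $4956$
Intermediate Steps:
$\left(113 + 123\right) \left(75 - 54\right) = 236 \cdot 21 = 4956$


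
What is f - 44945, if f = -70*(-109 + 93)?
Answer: -43825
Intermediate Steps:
f = 1120 (f = -70*(-16) = 1120)
f - 44945 = 1120 - 44945 = -43825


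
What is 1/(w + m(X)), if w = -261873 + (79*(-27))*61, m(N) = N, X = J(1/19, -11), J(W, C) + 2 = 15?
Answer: -1/391973 ≈ -2.5512e-6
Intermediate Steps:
J(W, C) = 13 (J(W, C) = -2 + 15 = 13)
X = 13
w = -391986 (w = -261873 - 2133*61 = -261873 - 130113 = -391986)
1/(w + m(X)) = 1/(-391986 + 13) = 1/(-391973) = -1/391973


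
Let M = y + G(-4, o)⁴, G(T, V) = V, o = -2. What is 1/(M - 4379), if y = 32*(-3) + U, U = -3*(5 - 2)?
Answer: -1/4468 ≈ -0.00022381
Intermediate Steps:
U = -9 (U = -3*3 = -9)
y = -105 (y = 32*(-3) - 9 = -96 - 9 = -105)
M = -89 (M = -105 + (-2)⁴ = -105 + 16 = -89)
1/(M - 4379) = 1/(-89 - 4379) = 1/(-4468) = -1/4468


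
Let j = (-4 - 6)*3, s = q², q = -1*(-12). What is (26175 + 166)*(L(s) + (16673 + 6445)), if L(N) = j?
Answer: 608161008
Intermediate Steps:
q = 12
s = 144 (s = 12² = 144)
j = -30 (j = -10*3 = -30)
L(N) = -30
(26175 + 166)*(L(s) + (16673 + 6445)) = (26175 + 166)*(-30 + (16673 + 6445)) = 26341*(-30 + 23118) = 26341*23088 = 608161008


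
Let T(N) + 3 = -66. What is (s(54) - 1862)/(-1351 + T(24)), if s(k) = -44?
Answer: 953/710 ≈ 1.3423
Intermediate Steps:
T(N) = -69 (T(N) = -3 - 66 = -69)
(s(54) - 1862)/(-1351 + T(24)) = (-44 - 1862)/(-1351 - 69) = -1906/(-1420) = -1906*(-1/1420) = 953/710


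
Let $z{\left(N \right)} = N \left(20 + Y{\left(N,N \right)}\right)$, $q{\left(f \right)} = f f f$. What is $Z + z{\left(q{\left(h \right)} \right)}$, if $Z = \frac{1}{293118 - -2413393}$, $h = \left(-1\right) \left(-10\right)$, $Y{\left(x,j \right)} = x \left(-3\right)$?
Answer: $- \frac{8065402779999}{2706511} \approx -2.98 \cdot 10^{6}$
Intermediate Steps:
$Y{\left(x,j \right)} = - 3 x$
$h = 10$
$q{\left(f \right)} = f^{3}$ ($q{\left(f \right)} = f^{2} f = f^{3}$)
$Z = \frac{1}{2706511}$ ($Z = \frac{1}{293118 + 2413393} = \frac{1}{2706511} \approx 3.6948 \cdot 10^{-7}$)
$z{\left(N \right)} = N \left(20 - 3 N\right)$
$Z + z{\left(q{\left(h \right)} \right)} = \frac{1}{2706511} + 10^{3} \left(20 - 3 \cdot 10^{3}\right) = \frac{1}{2706511} + 1000 \left(20 - 3000\right) = \frac{1}{2706511} + 1000 \left(-2980\right) = \frac{1}{2706511} - 2980000 = - \frac{8065402779999}{2706511}$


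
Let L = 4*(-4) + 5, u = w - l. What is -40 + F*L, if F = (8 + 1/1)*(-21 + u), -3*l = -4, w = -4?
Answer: 2567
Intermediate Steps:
l = 4/3 (l = -⅓*(-4) = 4/3 ≈ 1.3333)
u = -16/3 (u = -4 - 1*4/3 = -4 - 4/3 = -16/3 ≈ -5.3333)
L = -11 (L = -16 + 5 = -11)
F = -237 (F = (8 + 1/1)*(-21 - 16/3) = (8 + 1)*(-79/3) = 9*(-79/3) = -237)
-40 + F*L = -40 - 237*(-11) = -40 + 2607 = 2567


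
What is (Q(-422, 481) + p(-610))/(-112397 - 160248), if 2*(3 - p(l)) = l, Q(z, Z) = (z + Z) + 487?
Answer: -854/272645 ≈ -0.0031323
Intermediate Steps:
Q(z, Z) = 487 + Z + z (Q(z, Z) = (Z + z) + 487 = 487 + Z + z)
p(l) = 3 - l/2
(Q(-422, 481) + p(-610))/(-112397 - 160248) = ((487 + 481 - 422) + (3 - ½*(-610)))/(-112397 - 160248) = (546 + (3 + 305))/(-272645) = (546 + 308)*(-1/272645) = 854*(-1/272645) = -854/272645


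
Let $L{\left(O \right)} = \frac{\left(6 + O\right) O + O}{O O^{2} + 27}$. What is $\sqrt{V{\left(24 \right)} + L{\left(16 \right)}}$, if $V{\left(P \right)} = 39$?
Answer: $\frac{\sqrt{664483295}}{4123} \approx 6.2521$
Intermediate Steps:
$L{\left(O \right)} = \frac{O + O \left(6 + O\right)}{27 + O^{3}}$ ($L{\left(O \right)} = \frac{O \left(6 + O\right) + O}{O^{3} + 27} = \frac{O + O \left(6 + O\right)}{27 + O^{3}}$)
$\sqrt{V{\left(24 \right)} + L{\left(16 \right)}} = \sqrt{39 + \frac{16 \left(7 + 16\right)}{27 + 16^{3}}} = \sqrt{39 + 16 \frac{1}{27 + 4096} \cdot 23} = \sqrt{39 + 16 \cdot \frac{1}{4123} \cdot 23} = \sqrt{39 + \frac{368}{4123}} = \sqrt{\frac{161165}{4123}} = \frac{\sqrt{664483295}}{4123}$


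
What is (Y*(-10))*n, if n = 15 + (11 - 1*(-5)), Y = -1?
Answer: 310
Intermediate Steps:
n = 31 (n = 15 + (11 + 5) = 15 + 16 = 31)
(Y*(-10))*n = -1*(-10)*31 = 10*31 = 310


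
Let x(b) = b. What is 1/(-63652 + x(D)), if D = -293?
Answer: -1/63945 ≈ -1.5638e-5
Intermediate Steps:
1/(-63652 + x(D)) = 1/(-63652 - 293) = 1/(-63945) = -1/63945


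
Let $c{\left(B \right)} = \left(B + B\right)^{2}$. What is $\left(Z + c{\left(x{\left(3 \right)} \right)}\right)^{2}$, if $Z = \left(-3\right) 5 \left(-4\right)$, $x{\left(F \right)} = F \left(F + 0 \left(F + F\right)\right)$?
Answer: $147456$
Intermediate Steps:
$x{\left(F \right)} = F^{2}$ ($x{\left(F \right)} = F \left(F + 0 \cdot 2 F\right) = F \left(F + 0\right) = F F = F^{2}$)
$Z = 60$ ($Z = \left(-15\right) \left(-4\right) = 60$)
$c{\left(B \right)} = 4 B^{2}$ ($c{\left(B \right)} = \left(2 B\right)^{2} = 4 B^{2}$)
$\left(Z + c{\left(x{\left(3 \right)} \right)}\right)^{2} = \left(60 + 4 \left(3^{2}\right)^{2}\right)^{2} = \left(60 + 4 \cdot 9^{2}\right)^{2} = \left(60 + 4 \cdot 81\right)^{2} = \left(60 + 324\right)^{2} = 384^{2} = 147456$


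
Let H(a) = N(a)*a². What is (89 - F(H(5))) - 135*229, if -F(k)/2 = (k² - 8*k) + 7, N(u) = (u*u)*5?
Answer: 19450438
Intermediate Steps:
N(u) = 5*u² (N(u) = u²*5 = 5*u²)
H(a) = 5*a⁴ (H(a) = (5*a²)*a² = 5*a⁴)
F(k) = -14 - 2*k² + 16*k (F(k) = -2*((k² - 8*k) + 7) = -2*(7 + k² - 8*k) = -14 - 2*k² + 16*k)
(89 - F(H(5))) - 135*229 = (89 - (-14 - 2*(5*5⁴)² + 16*(5*5⁴))) - 135*229 = (89 - (-14 - 2*(5*625)² + 16*(5*625))) - 30915 = (89 - (-14 - 2*3125² + 16*3125)) - 30915 = (89 - (-14 - 2*9765625 + 50000)) - 30915 = (89 - (-14 - 19531250 + 50000)) - 30915 = (89 - 1*(-19481264)) - 30915 = (89 + 19481264) - 30915 = 19481353 - 30915 = 19450438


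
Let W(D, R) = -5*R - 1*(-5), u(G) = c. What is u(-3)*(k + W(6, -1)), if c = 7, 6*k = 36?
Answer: 112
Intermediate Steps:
k = 6 (k = (⅙)*36 = 6)
u(G) = 7
W(D, R) = 5 - 5*R (W(D, R) = -5*R + 5 = 5 - 5*R)
u(-3)*(k + W(6, -1)) = 7*(6 + (5 - 5*(-1))) = 7*(6 + (5 + 5)) = 7*(6 + 10) = 7*16 = 112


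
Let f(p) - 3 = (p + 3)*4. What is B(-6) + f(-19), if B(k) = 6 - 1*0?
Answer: -55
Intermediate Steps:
f(p) = 15 + 4*p (f(p) = 3 + (p + 3)*4 = 3 + (3 + p)*4 = 3 + (12 + 4*p) = 15 + 4*p)
B(k) = 6 (B(k) = 6 + 0 = 6)
B(-6) + f(-19) = 6 + (15 + 4*(-19)) = 6 + (15 - 76) = 6 - 61 = -55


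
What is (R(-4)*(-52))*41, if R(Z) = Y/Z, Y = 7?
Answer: 3731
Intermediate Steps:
R(Z) = 7/Z
(R(-4)*(-52))*41 = ((7/(-4))*(-52))*41 = ((7*(-¼))*(-52))*41 = -7/4*(-52)*41 = 91*41 = 3731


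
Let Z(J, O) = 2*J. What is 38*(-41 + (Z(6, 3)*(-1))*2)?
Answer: -2470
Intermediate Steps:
38*(-41 + (Z(6, 3)*(-1))*2) = 38*(-41 + ((2*6)*(-1))*2) = 38*(-41 + (12*(-1))*2) = 38*(-41 - 12*2) = 38*(-41 - 24) = 38*(-65) = -2470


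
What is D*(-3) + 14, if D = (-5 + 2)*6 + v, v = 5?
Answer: 53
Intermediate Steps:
D = -13 (D = (-5 + 2)*6 + 5 = -3*6 + 5 = -18 + 5 = -13)
D*(-3) + 14 = -13*(-3) + 14 = 39 + 14 = 53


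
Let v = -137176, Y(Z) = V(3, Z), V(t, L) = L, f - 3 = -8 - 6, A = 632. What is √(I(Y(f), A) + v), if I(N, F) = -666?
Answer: 41*I*√82 ≈ 371.27*I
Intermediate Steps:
f = -11 (f = 3 + (-8 - 6) = 3 - 14 = -11)
Y(Z) = Z
√(I(Y(f), A) + v) = √(-666 - 137176) = √(-137842) = 41*I*√82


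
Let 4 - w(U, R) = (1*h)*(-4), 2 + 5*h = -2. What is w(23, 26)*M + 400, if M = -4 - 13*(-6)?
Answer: 2296/5 ≈ 459.20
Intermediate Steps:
h = -⅘ (h = -⅖ + (⅕)*(-2) = -⅖ - ⅖ = -⅘ ≈ -0.80000)
w(U, R) = ⅘ (w(U, R) = 4 - 1*(-⅘)*(-4) = 4 - (-4)*(-4)/5 = 4 - 1*16/5 = 4 - 16/5 = ⅘)
M = 74 (M = -4 + 78 = 74)
w(23, 26)*M + 400 = (⅘)*74 + 400 = 296/5 + 400 = 2296/5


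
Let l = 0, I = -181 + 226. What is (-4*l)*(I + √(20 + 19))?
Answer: 0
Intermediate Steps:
I = 45
(-4*l)*(I + √(20 + 19)) = (-4*0)*(45 + √(20 + 19)) = 0*(45 + √39) = 0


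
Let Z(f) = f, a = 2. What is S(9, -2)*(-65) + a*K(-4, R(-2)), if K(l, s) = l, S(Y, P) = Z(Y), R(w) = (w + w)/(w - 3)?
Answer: -593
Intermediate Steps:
R(w) = 2*w/(-3 + w) (R(w) = (2*w)/(-3 + w) = 2*w/(-3 + w))
S(Y, P) = Y
S(9, -2)*(-65) + a*K(-4, R(-2)) = 9*(-65) + 2*(-4) = -585 - 8 = -593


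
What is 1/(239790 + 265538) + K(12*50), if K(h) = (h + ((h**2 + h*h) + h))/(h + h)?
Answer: 303702129/505328 ≈ 601.00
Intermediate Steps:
K(h) = (2*h + 2*h**2)/(2*h) (K(h) = (h + ((h**2 + h**2) + h))/((2*h)) = (h + (2*h**2 + h))*(1/(2*h)) = (h + (h + 2*h**2))*(1/(2*h)) = (2*h + 2*h**2)*(1/(2*h)) = (2*h + 2*h**2)/(2*h))
1/(239790 + 265538) + K(12*50) = 1/(239790 + 265538) + (1 + 12*50) = 1/505328 + (1 + 600) = 1/505328 + 601 = 303702129/505328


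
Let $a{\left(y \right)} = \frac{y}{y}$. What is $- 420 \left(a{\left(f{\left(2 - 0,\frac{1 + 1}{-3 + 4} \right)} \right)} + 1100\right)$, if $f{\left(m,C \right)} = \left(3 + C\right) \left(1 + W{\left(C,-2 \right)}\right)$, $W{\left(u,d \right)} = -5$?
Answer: $-462420$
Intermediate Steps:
$f{\left(m,C \right)} = -12 - 4 C$ ($f{\left(m,C \right)} = \left(3 + C\right) \left(1 - 5\right) = \left(3 + C\right) \left(-4\right) = -12 - 4 C$)
$a{\left(y \right)} = 1$
$- 420 \left(a{\left(f{\left(2 - 0,\frac{1 + 1}{-3 + 4} \right)} \right)} + 1100\right) = - 420 \left(1 + 1100\right) = \left(-420\right) 1101 = -462420$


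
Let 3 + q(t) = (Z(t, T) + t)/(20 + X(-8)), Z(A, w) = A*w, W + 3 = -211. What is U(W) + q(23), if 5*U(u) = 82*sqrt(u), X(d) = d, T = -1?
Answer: -3 + 82*I*sqrt(214)/5 ≈ -3.0 + 239.91*I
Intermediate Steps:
W = -214 (W = -3 - 211 = -214)
U(u) = 82*sqrt(u)/5 (U(u) = (82*sqrt(u))/5 = 82*sqrt(u)/5)
q(t) = -3 (q(t) = -3 + (t*(-1) + t)/(20 - 8) = -3 + (-t + t)/12 = -3 + 0*(1/12) = -3 + 0 = -3)
U(W) + q(23) = 82*sqrt(-214)/5 - 3 = 82*(I*sqrt(214))/5 - 3 = 82*I*sqrt(214)/5 - 3 = -3 + 82*I*sqrt(214)/5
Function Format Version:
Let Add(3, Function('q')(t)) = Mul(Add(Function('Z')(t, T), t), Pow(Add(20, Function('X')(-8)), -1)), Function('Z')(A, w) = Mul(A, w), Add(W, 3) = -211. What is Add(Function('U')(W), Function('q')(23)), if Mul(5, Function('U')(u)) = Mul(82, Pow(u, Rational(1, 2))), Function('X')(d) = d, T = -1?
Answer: Add(-3, Mul(Rational(82, 5), I, Pow(214, Rational(1, 2)))) ≈ Add(-3.0000, Mul(239.91, I))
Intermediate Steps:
W = -214 (W = Add(-3, -211) = -214)
Function('U')(u) = Mul(Rational(82, 5), Pow(u, Rational(1, 2))) (Function('U')(u) = Mul(Rational(1, 5), Mul(82, Pow(u, Rational(1, 2)))) = Mul(Rational(82, 5), Pow(u, Rational(1, 2))))
Function('q')(t) = -3 (Function('q')(t) = Add(-3, Mul(Add(Mul(t, -1), t), Pow(Add(20, -8), -1))) = Add(-3, Mul(Add(Mul(-1, t), t), Pow(12, -1))) = Add(-3, Mul(0, Rational(1, 12))) = Add(-3, 0) = -3)
Add(Function('U')(W), Function('q')(23)) = Add(Mul(Rational(82, 5), Pow(-214, Rational(1, 2))), -3) = Add(Mul(Rational(82, 5), Mul(I, Pow(214, Rational(1, 2)))), -3) = Add(Mul(Rational(82, 5), I, Pow(214, Rational(1, 2))), -3) = Add(-3, Mul(Rational(82, 5), I, Pow(214, Rational(1, 2))))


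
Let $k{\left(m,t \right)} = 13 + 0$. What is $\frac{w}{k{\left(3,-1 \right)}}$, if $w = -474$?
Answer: $- \frac{474}{13} \approx -36.462$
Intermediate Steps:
$k{\left(m,t \right)} = 13$
$\frac{w}{k{\left(3,-1 \right)}} = - \frac{474}{13}$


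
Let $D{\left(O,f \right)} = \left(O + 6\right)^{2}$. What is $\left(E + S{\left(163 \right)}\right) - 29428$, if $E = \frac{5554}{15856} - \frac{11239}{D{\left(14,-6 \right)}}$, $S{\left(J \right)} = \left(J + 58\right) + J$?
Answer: $- \frac{11524040599}{396400} \approx -29072.0$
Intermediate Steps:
$S{\left(J \right)} = 58 + 2 J$ ($S{\left(J \right)} = \left(58 + J\right) + J = 58 + 2 J$)
$D{\left(O,f \right)} = \left(6 + O\right)^{2}$
$E = - \frac{10998999}{396400}$ ($E = \frac{5554}{15856} - \frac{11239}{\left(6 + 14\right)^{2}} = 5554 \cdot \frac{1}{15856} - \frac{11239}{20^{2}} = \frac{2777}{7928} - \frac{11239}{400} = - \frac{10998999}{396400} \approx -27.747$)
$\left(E + S{\left(163 \right)}\right) - 29428 = \left(- \frac{10998999}{396400} + \left(58 + 2 \cdot 163\right)\right) - 29428 = \left(- \frac{10998999}{396400} + \left(58 + 326\right)\right) - 29428 = \left(- \frac{10998999}{396400} + 384\right) - 29428 = \frac{141218601}{396400} - 29428 = - \frac{11524040599}{396400}$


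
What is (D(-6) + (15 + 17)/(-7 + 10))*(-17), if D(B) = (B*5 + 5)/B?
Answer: -1513/6 ≈ -252.17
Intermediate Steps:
D(B) = (5 + 5*B)/B (D(B) = (5*B + 5)/B = (5 + 5*B)/B)
(D(-6) + (15 + 17)/(-7 + 10))*(-17) = ((5 + 5/(-6)) + (15 + 17)/(-7 + 10))*(-17) = ((5 + 5*(-⅙)) + 32/3)*(-17) = ((5 - ⅚) + 32*(⅓))*(-17) = (25/6 + 32/3)*(-17) = (89/6)*(-17) = -1513/6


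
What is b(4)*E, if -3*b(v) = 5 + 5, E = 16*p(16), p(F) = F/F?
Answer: -160/3 ≈ -53.333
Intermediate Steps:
p(F) = 1
E = 16 (E = 16*1 = 16)
b(v) = -10/3 (b(v) = -(5 + 5)/3 = -⅓*10 = -10/3)
b(4)*E = -10/3*16 = -160/3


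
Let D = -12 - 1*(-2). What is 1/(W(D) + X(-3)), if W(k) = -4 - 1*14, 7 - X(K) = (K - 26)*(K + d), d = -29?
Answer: -1/939 ≈ -0.0010650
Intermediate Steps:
D = -10 (D = -12 + 2 = -10)
X(K) = 7 - (-29 + K)*(-26 + K) (X(K) = 7 - (K - 26)*(K - 29) = 7 - (-26 + K)*(-29 + K) = 7 - (-29 + K)*(-26 + K))
W(k) = -18 (W(k) = -4 - 14 = -18)
1/(W(D) + X(-3)) = 1/(-18 + (-747 - 1*(-3)**2 + 55*(-3))) = 1/(-18 + (-747 - 1*9 - 165)) = 1/(-18 + (-747 - 9 - 165)) = 1/(-18 - 921) = 1/(-939) = -1/939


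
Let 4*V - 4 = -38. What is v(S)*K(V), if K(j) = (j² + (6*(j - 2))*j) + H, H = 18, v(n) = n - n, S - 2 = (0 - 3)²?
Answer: 0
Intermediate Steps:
S = 11 (S = 2 + (0 - 3)² = 2 + (-3)² = 2 + 9 = 11)
V = -17/2 (V = 1 + (¼)*(-38) = 1 - 19/2 = -17/2 ≈ -8.5000)
v(n) = 0
K(j) = 18 + j² + j*(-12 + 6*j) (K(j) = (j² + (6*(j - 2))*j) + 18 = (j² + (6*(-2 + j))*j) + 18 = (j² + (-12 + 6*j)*j) + 18 = (j² + j*(-12 + 6*j)) + 18 = 18 + j² + j*(-12 + 6*j))
v(S)*K(V) = 0*(18 - 12*(-17/2) + 7*(-17/2)²) = 0*(18 + 102 + 7*(289/4)) = 0*(18 + 102 + 2023/4) = 0*(2503/4) = 0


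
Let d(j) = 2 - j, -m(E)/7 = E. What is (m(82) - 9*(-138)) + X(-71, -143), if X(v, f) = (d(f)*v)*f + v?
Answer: 1472782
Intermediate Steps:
m(E) = -7*E
X(v, f) = v + f*v*(2 - f) (X(v, f) = ((2 - f)*v)*f + v = (v*(2 - f))*f + v = f*v*(2 - f) + v = v + f*v*(2 - f))
(m(82) - 9*(-138)) + X(-71, -143) = (-7*82 - 9*(-138)) - 1*(-71)*(-1 - 143*(-2 - 143)) = (-574 + 1242) - 1*(-71)*(-1 - 143*(-145)) = 668 - 1*(-71)*(-1 + 20735) = 668 - 1*(-71)*20734 = 668 + 1472114 = 1472782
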